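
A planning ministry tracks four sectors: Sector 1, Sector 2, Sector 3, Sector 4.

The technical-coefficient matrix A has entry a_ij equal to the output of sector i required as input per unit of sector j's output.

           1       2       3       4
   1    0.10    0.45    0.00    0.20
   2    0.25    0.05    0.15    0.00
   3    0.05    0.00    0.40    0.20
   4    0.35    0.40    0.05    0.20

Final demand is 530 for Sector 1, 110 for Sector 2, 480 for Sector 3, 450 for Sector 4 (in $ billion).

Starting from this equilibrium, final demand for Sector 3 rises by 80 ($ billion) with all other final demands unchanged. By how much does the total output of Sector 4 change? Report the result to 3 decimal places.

I − A =
  [   0.90    -0.45     0.00    -0.20]
  [  -0.25     0.95    -0.15     0.00]
  [  -0.05     0.00     0.60    -0.20]
  [  -0.35    -0.40    -0.05     0.80]
Compute the cofactors C_ij = (−1)^(i+j)·(3×3 minor ij) of I−A; the adjugate is their transpose:
adj(I−A) = Cᵀ =
  [ 0.434500   0.259500   0.075500   0.127500]
  [ 0.134000   0.380500   0.100000   0.058500]
  [ 0.124500   0.125500   0.507500   0.158000]
  [ 0.264875   0.311625   0.114750   0.442125]
det(I−A) = Σ_j (I−A)_1j·C_1j = (0.90)(0.434500) + (-0.45)(0.134000) + (0.00)(0.124500) + (-0.20)(0.264875) = 0.277775
(I − A)⁻¹ = adj(I−A) / det(I−A) ≈
  [   1.5642     0.9342     0.2718     0.4590]
  [   0.4824     1.3698     0.3600     0.2106]
  [   0.4482     0.4518     1.8270     0.5688]
  [   0.9536     1.1219     0.4131     1.5917]
Δx = (I − A)⁻¹ Δd with Δd having +80 in the Sector 3 component and 0 elsewhere.
So Δx_4 = L_43 · (+80), where L_43 = adj(I−A)_43 / det(I−A) = 0.114750 / 0.277775.
Δx_4 = 0.114750 × (+80) / 0.277775 = 9.18 / 0.277775 ≈ 33.048.

Δx_4 = 33.048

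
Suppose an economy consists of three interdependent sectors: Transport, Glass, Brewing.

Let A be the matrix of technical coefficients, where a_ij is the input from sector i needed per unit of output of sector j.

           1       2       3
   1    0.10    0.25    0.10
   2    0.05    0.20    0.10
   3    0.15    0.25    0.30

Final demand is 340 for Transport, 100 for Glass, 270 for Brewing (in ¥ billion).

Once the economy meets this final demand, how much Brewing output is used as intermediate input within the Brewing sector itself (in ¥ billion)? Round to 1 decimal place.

z_33 = 172.7

I − A =
  [   0.90    -0.25    -0.10]
  [  -0.05     0.80    -0.10]
  [  -0.15    -0.25     0.70]
Cofactors of I−A, C_ij = (−1)^(i+j)·(minor ij) (rows/columns in the sector order above):
  C_11 = (0.80)(0.70) − (-0.10)(-0.25) = 0.5350
  C_12 = −[(-0.05)(0.70) − (-0.10)(-0.15)] = 0.0500
  C_13 = (-0.05)(-0.25) − (0.80)(-0.15) = 0.1325
  C_21 = −[(-0.25)(0.70) − (-0.10)(-0.25)] = 0.2000
  C_22 = (0.90)(0.70) − (-0.10)(-0.15) = 0.6150
  C_23 = −[(0.90)(-0.25) − (-0.25)(-0.15)] = 0.2625
  C_31 = (-0.25)(-0.10) − (-0.10)(0.80) = 0.1050
  C_32 = −[(0.90)(-0.10) − (-0.10)(-0.05)] = 0.0950
  C_33 = (0.90)(0.80) − (-0.25)(-0.05) = 0.7075
det(I−A) = Σ_j (I−A)_1j·C_1j = (0.90)(0.5350) + (-0.25)(0.0500) + (-0.10)(0.1325) = 0.45575
adj(I−A) = Cᵀ =
  [ 0.5350   0.2000   0.1050]
  [ 0.0500   0.6150   0.0950]
  [ 0.1325   0.2625   0.7075]
(I − A)⁻¹ = adj(I−A) / det(I−A) ≈
  [   1.1739     0.4388     0.2304]
  [   0.1097     1.3494     0.2084]
  [   0.2907     0.5760     1.5524]
First solve x = (I − A)⁻¹ d = adj(I−A)·d / det(I−A); in particular x_3 = (0.1325·340 + 0.2625·100 + 0.7075·270) / 0.45575 = 262.325 / 0.45575 ≈ 575.590.
Intermediate flow from 3 to 3: z_33 = a_33 · x_3 = 0.30 × 262.325 / 0.45575 = 78.6975 / 0.45575 ≈ 172.7.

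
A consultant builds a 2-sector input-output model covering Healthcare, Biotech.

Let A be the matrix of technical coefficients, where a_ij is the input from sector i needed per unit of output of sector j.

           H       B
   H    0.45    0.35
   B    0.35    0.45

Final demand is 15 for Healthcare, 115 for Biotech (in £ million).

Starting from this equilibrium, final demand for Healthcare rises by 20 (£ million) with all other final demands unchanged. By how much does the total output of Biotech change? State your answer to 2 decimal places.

I − A =
  [   0.55    -0.35]
  [  -0.35     0.55]
det(I−A) = (0.55)(0.55) − (-0.35)(-0.35) = 0.1800
adj(I−A) = [[0.55, 0.35], [0.35, 0.55]]
(I − A)⁻¹ = adj(I−A) / det(I−A) ≈
  [   3.0556     1.9444]
  [   1.9444     3.0556]
Δx = (I − A)⁻¹ Δd with Δd having +20 in the Healthcare component and 0 elsewhere.
So Δx_B = L_BH · (+20), where L_BH = adj(I−A)_BH / det(I−A) = 0.35 / 0.1800.
Δx_B = 0.35 × (+20) / 0.1800 = 7.00 / 0.1800 ≈ 38.89.

Δx_B = 38.89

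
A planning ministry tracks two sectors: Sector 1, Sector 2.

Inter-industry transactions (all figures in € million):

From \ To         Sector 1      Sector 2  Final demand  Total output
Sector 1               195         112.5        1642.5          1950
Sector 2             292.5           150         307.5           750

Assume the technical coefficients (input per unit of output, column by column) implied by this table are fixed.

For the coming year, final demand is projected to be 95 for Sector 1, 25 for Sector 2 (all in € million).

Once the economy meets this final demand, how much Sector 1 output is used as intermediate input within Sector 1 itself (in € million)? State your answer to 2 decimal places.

Technical coefficients a_ij = z_ij / X_j:
  a_11 = 195/1950 = 0.10, a_21 = 292.5/1950 = 0.15
  a_12 = 112.5/750 = 0.15, a_22 = 150/750 = 0.20
I − A =
  [   0.90    -0.15]
  [  -0.15     0.80]
det(I−A) = (0.90)(0.80) − (-0.15)(-0.15) = 0.6975
adj(I−A) = [[0.80, 0.15], [0.15, 0.90]]
(I − A)⁻¹ = adj(I−A) / det(I−A) ≈
  [   1.1470     0.2151]
  [   0.2151     1.2903]
First solve x = (I − A)⁻¹ d = adj(I−A)·d / det(I−A); in particular x_1 = (0.80·95 + 0.15·25) / 0.6975 = 79.75 / 0.6975 ≈ 114.3369.
Intermediate flow from 1 to 1: z_11 = a_11 · x_1 = 0.10 × 79.75 / 0.6975 = 7.975 / 0.6975 ≈ 11.43.

z_11 = 11.43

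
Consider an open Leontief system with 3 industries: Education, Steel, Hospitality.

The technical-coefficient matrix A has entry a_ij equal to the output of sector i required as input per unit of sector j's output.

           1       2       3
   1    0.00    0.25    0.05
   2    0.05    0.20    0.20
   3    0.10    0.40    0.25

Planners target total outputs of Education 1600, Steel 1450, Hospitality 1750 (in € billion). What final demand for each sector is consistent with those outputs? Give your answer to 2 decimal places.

I − A =
  [   1.00    -0.25    -0.05]
  [  -0.05     0.80    -0.20]
  [  -0.10    -0.40     0.75]
d = (I − A) x:
  d_1 = (+1.00)·1600 + (-0.25)·1450 + (-0.05)·1750 = 1150.00
  d_2 = (-0.05)·1600 + (+0.80)·1450 + (-0.20)·1750 = 730.00
  d_3 = (-0.10)·1600 + (-0.40)·1450 + (+0.75)·1750 = 572.50

d_1 = 1150.00, d_2 = 730.00, d_3 = 572.50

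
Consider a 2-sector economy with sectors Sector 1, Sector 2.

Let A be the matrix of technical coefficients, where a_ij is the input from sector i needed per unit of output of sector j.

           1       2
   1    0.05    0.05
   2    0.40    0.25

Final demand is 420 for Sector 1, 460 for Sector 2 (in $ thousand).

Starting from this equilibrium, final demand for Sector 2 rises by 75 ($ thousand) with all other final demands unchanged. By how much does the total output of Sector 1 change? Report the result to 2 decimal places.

Δx_1 = 5.42

I − A =
  [   0.95    -0.05]
  [  -0.40     0.75]
det(I−A) = (0.95)(0.75) − (-0.05)(-0.40) = 0.6925
adj(I−A) = [[0.75, 0.05], [0.40, 0.95]]
(I − A)⁻¹ = adj(I−A) / det(I−A) ≈
  [   1.0830     0.0722]
  [   0.5776     1.3718]
Δx = (I − A)⁻¹ Δd with Δd having +75 in the Sector 2 component and 0 elsewhere.
So Δx_1 = L_12 · (+75), where L_12 = adj(I−A)_12 / det(I−A) = 0.05 / 0.6925.
Δx_1 = 0.05 × (+75) / 0.6925 = 3.75 / 0.6925 ≈ 5.42.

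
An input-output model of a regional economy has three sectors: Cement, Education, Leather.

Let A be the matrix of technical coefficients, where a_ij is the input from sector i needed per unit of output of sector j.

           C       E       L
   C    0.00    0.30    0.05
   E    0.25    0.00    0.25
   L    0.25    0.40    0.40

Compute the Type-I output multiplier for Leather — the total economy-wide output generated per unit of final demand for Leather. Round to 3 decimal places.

I − A =
  [   1.00    -0.30    -0.05]
  [  -0.25     1.00    -0.25]
  [  -0.25    -0.40     0.60]
Cofactors of I−A, C_ij = (−1)^(i+j)·(minor ij) (rows/columns in the sector order above):
  C_11 = (1.00)(0.60) − (-0.25)(-0.40) = 0.5000
  C_12 = −[(-0.25)(0.60) − (-0.25)(-0.25)] = 0.2125
  C_13 = (-0.25)(-0.40) − (1.00)(-0.25) = 0.3500
  C_21 = −[(-0.30)(0.60) − (-0.05)(-0.40)] = 0.2000
  C_22 = (1.00)(0.60) − (-0.05)(-0.25) = 0.5875
  C_23 = −[(1.00)(-0.40) − (-0.30)(-0.25)] = 0.4750
  C_31 = (-0.30)(-0.25) − (-0.05)(1.00) = 0.1250
  C_32 = −[(1.00)(-0.25) − (-0.05)(-0.25)] = 0.2625
  C_33 = (1.00)(1.00) − (-0.30)(-0.25) = 0.9250
det(I−A) = Σ_j (I−A)_1j·C_1j = (1.00)(0.5000) + (-0.30)(0.2125) + (-0.05)(0.3500) = 0.41875
adj(I−A) = Cᵀ =
  [ 0.5000   0.2000   0.1250]
  [ 0.2125   0.5875   0.2625]
  [ 0.3500   0.4750   0.9250]
(I − A)⁻¹ = adj(I−A) / det(I−A) ≈
  [   1.1940     0.4776     0.2985]
  [   0.5075     1.4030     0.6269]
  [   0.8358     1.1343     2.2090]
The output multiplier for sector j is the column-j sum of the Leontief inverse (I − A)⁻¹ = adj(I−A) / det(I−A).
Column L of adj(I−A): (0.1250, 0.2625, 0.9250); det(I−A) = 0.41875.
m_L = (0.1250 + 0.2625 + 0.9250) / 0.41875 = 1.3125 / 0.41875 ≈ 3.134.

m_L = 3.134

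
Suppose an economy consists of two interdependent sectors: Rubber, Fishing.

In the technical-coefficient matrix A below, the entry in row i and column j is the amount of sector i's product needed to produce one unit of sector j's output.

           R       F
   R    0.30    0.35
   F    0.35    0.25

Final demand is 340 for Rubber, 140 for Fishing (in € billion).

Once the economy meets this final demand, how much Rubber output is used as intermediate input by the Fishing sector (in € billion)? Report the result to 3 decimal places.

I − A =
  [   0.70    -0.35]
  [  -0.35     0.75]
det(I−A) = (0.70)(0.75) − (-0.35)(-0.35) = 0.4025
adj(I−A) = [[0.75, 0.35], [0.35, 0.70]]
(I − A)⁻¹ = adj(I−A) / det(I−A) ≈
  [   1.8634     0.8696]
  [   0.8696     1.7391]
First solve x = (I − A)⁻¹ d = adj(I−A)·d / det(I−A); in particular x_F = (0.35·340 + 0.70·140) / 0.4025 = 217.00 / 0.4025 ≈ 539.13043.
Intermediate flow from R to F: z_RF = a_RF · x_F = 0.35 × 217.00 / 0.4025 = 75.95 / 0.4025 ≈ 188.696.

z_RF = 188.696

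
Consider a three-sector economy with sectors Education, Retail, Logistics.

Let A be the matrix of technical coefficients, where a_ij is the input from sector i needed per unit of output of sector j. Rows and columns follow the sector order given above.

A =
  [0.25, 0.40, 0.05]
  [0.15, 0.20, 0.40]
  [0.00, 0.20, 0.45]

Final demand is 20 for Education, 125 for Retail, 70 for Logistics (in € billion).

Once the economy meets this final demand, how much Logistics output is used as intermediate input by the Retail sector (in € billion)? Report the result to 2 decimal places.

I − A =
  [   0.75    -0.40    -0.05]
  [  -0.15     0.80    -0.40]
  [   0.00    -0.20     0.55]
Cofactors of I−A, C_ij = (−1)^(i+j)·(minor ij) (rows/columns in the sector order above):
  C_11 = (0.80)(0.55) − (-0.40)(-0.20) = 0.3600
  C_12 = −[(-0.15)(0.55) − (-0.40)(0.00)] = 0.0825
  C_13 = (-0.15)(-0.20) − (0.80)(0.00) = 0.0300
  C_21 = −[(-0.40)(0.55) − (-0.05)(-0.20)] = 0.2300
  C_22 = (0.75)(0.55) − (-0.05)(0.00) = 0.4125
  C_23 = −[(0.75)(-0.20) − (-0.40)(0.00)] = 0.1500
  C_31 = (-0.40)(-0.40) − (-0.05)(0.80) = 0.2000
  C_32 = −[(0.75)(-0.40) − (-0.05)(-0.15)] = 0.3075
  C_33 = (0.75)(0.80) − (-0.40)(-0.15) = 0.5400
det(I−A) = Σ_j (I−A)_1j·C_1j = (0.75)(0.3600) + (-0.40)(0.0825) + (-0.05)(0.0300) = 0.2355
adj(I−A) = Cᵀ =
  [ 0.3600   0.2300   0.2000]
  [ 0.0825   0.4125   0.3075]
  [ 0.0300   0.1500   0.5400]
(I − A)⁻¹ = adj(I−A) / det(I−A) ≈
  [   1.5287     0.9766     0.8493]
  [   0.3503     1.7516     1.3057]
  [   0.1274     0.6369     2.2930]
First solve x = (I − A)⁻¹ d = adj(I−A)·d / det(I−A); in particular x_R = (0.0825·20 + 0.4125·125 + 0.3075·70) / 0.2355 = 74.7375 / 0.2355 ≈ 317.3567.
Intermediate flow from L to R: z_LR = a_LR · x_R = 0.20 × 74.7375 / 0.2355 = 14.9475 / 0.2355 ≈ 63.47.

z_LR = 63.47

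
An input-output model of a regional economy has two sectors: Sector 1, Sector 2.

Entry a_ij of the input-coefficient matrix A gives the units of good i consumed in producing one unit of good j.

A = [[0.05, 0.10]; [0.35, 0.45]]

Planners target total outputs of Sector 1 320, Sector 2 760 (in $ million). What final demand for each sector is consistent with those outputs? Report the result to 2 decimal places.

d_1 = 228.00, d_2 = 306.00

I − A =
  [   0.95    -0.10]
  [  -0.35     0.55]
d = (I − A) x:
  d_1 = (+0.95)·320 + (-0.10)·760 = 228.00
  d_2 = (-0.35)·320 + (+0.55)·760 = 306.00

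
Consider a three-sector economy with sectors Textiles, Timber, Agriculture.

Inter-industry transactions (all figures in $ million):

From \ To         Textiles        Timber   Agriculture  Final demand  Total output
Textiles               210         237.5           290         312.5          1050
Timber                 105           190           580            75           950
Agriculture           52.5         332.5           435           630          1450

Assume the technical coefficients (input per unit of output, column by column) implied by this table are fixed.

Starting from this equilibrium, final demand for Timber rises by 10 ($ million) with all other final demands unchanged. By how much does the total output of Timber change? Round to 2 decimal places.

Δx_2 = 18.43

Technical coefficients a_ij = z_ij / X_j:
  a_11 = 210/1050 = 0.20, a_21 = 105/1050 = 0.10, a_31 = 52.5/1050 = 0.05
  a_12 = 237.5/950 = 0.25, a_22 = 190/950 = 0.20, a_32 = 332.5/950 = 0.35
  a_13 = 290/1450 = 0.20, a_23 = 580/1450 = 0.40, a_33 = 435/1450 = 0.30
I − A =
  [   0.80    -0.25    -0.20]
  [  -0.10     0.80    -0.40]
  [  -0.05    -0.35     0.70]
Cofactors of I−A, C_ij = (−1)^(i+j)·(minor ij) (rows/columns in the sector order above):
  C_11 = (0.80)(0.70) − (-0.40)(-0.35) = 0.4200
  C_12 = −[(-0.10)(0.70) − (-0.40)(-0.05)] = 0.0900
  C_13 = (-0.10)(-0.35) − (0.80)(-0.05) = 0.0750
  C_21 = −[(-0.25)(0.70) − (-0.20)(-0.35)] = 0.2450
  C_22 = (0.80)(0.70) − (-0.20)(-0.05) = 0.5500
  C_23 = −[(0.80)(-0.35) − (-0.25)(-0.05)] = 0.2925
  C_31 = (-0.25)(-0.40) − (-0.20)(0.80) = 0.2600
  C_32 = −[(0.80)(-0.40) − (-0.20)(-0.10)] = 0.3400
  C_33 = (0.80)(0.80) − (-0.25)(-0.10) = 0.6150
det(I−A) = Σ_j (I−A)_1j·C_1j = (0.80)(0.4200) + (-0.25)(0.0900) + (-0.20)(0.0750) = 0.2985
adj(I−A) = Cᵀ =
  [ 0.4200   0.2450   0.2600]
  [ 0.0900   0.5500   0.3400]
  [ 0.0750   0.2925   0.6150]
(I − A)⁻¹ = adj(I−A) / det(I−A) ≈
  [   1.4070     0.8208     0.8710]
  [   0.3015     1.8425     1.1390]
  [   0.2513     0.9799     2.0603]
Δx = (I − A)⁻¹ Δd with Δd having +10 in the Timber component and 0 elsewhere.
So Δx_2 = L_22 · (+10), where L_22 = adj(I−A)_22 / det(I−A) = 0.5500 / 0.2985.
Δx_2 = 0.5500 × (+10) / 0.2985 = 5.50 / 0.2985 ≈ 18.43.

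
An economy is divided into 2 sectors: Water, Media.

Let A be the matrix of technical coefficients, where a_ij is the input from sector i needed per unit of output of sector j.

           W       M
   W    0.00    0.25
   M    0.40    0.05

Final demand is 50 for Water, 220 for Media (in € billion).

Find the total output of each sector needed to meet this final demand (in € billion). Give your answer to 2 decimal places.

I − A =
  [   1.00    -0.25]
  [  -0.40     0.95]
det(I−A) = (1.00)(0.95) − (-0.25)(-0.40) = 0.8500
adj(I−A) = [[0.95, 0.25], [0.40, 1.00]]
(I − A)⁻¹ = adj(I−A) / det(I−A) ≈
  [   1.1176     0.2941]
  [   0.4706     1.1765]
x = (I − A)⁻¹ d = adj(I−A)·d / det(I−A), with det(I−A) = 0.8500:
  x_W = (0.95·50 + 0.25·220) / 0.8500 = 102.50 / 0.8500 ≈ 120.59
  x_M = (0.40·50 + 1.00·220) / 0.8500 = 240.00 / 0.8500 ≈ 282.35

x_W = 120.59, x_M = 282.35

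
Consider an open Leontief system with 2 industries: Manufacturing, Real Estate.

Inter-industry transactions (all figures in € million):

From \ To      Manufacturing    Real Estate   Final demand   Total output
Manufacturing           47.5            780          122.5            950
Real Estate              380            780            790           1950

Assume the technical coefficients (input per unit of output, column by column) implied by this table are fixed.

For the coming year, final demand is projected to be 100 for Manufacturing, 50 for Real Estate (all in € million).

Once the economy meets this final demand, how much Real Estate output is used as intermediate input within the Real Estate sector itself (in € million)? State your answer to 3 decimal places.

Technical coefficients a_ij = z_ij / X_j:
  a_11 = 47.5/950 = 0.05, a_21 = 380/950 = 0.40
  a_12 = 780/1950 = 0.40, a_22 = 780/1950 = 0.40
I − A =
  [   0.95    -0.40]
  [  -0.40     0.60]
det(I−A) = (0.95)(0.60) − (-0.40)(-0.40) = 0.4100
adj(I−A) = [[0.60, 0.40], [0.40, 0.95]]
(I − A)⁻¹ = adj(I−A) / det(I−A) ≈
  [   1.4634     0.9756]
  [   0.9756     2.3171]
First solve x = (I − A)⁻¹ d = adj(I−A)·d / det(I−A); in particular x_2 = (0.40·100 + 0.95·50) / 0.4100 = 87.50 / 0.4100 ≈ 213.41463.
Intermediate flow from 2 to 2: z_22 = a_22 · x_2 = 0.40 × 87.50 / 0.4100 = 35.00 / 0.4100 ≈ 85.366.

z_22 = 85.366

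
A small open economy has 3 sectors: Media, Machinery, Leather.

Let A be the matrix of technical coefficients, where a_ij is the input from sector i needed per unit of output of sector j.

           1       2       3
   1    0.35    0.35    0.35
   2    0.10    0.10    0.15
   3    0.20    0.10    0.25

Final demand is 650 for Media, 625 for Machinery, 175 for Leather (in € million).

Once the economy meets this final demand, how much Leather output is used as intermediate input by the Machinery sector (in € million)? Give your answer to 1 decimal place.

z_32 = 108.2

I − A =
  [   0.65    -0.35    -0.35]
  [  -0.10     0.90    -0.15]
  [  -0.20    -0.10     0.75]
Cofactors of I−A, C_ij = (−1)^(i+j)·(minor ij) (rows/columns in the sector order above):
  C_11 = (0.90)(0.75) − (-0.15)(-0.10) = 0.6600
  C_12 = −[(-0.10)(0.75) − (-0.15)(-0.20)] = 0.1050
  C_13 = (-0.10)(-0.10) − (0.90)(-0.20) = 0.1900
  C_21 = −[(-0.35)(0.75) − (-0.35)(-0.10)] = 0.2975
  C_22 = (0.65)(0.75) − (-0.35)(-0.20) = 0.4175
  C_23 = −[(0.65)(-0.10) − (-0.35)(-0.20)] = 0.1350
  C_31 = (-0.35)(-0.15) − (-0.35)(0.90) = 0.3675
  C_32 = −[(0.65)(-0.15) − (-0.35)(-0.10)] = 0.1325
  C_33 = (0.65)(0.90) − (-0.35)(-0.10) = 0.5500
det(I−A) = Σ_j (I−A)_1j·C_1j = (0.65)(0.6600) + (-0.35)(0.1050) + (-0.35)(0.1900) = 0.32575
adj(I−A) = Cᵀ =
  [ 0.6600   0.2975   0.3675]
  [ 0.1050   0.4175   0.1325]
  [ 0.1900   0.1350   0.5500]
(I − A)⁻¹ = adj(I−A) / det(I−A) ≈
  [   2.0261     0.9133     1.1282]
  [   0.3223     1.2817     0.4068]
  [   0.5833     0.4144     1.6884]
First solve x = (I − A)⁻¹ d = adj(I−A)·d / det(I−A); in particular x_2 = (0.1050·650 + 0.4175·625 + 0.1325·175) / 0.32575 = 352.375 / 0.32575 ≈ 1081.734.
Intermediate flow from 3 to 2: z_32 = a_32 · x_2 = 0.10 × 352.375 / 0.32575 = 35.2375 / 0.32575 ≈ 108.2.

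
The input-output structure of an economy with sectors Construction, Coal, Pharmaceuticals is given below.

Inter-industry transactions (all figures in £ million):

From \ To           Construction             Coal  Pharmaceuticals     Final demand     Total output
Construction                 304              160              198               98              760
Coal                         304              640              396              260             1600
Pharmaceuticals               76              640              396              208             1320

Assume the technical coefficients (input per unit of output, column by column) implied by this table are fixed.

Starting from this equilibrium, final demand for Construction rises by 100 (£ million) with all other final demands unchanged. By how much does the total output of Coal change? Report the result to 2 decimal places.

Technical coefficients a_ij = z_ij / X_j:
  a_11 = 304/760 = 0.40, a_21 = 304/760 = 0.40, a_31 = 76/760 = 0.10
  a_12 = 160/1600 = 0.10, a_22 = 640/1600 = 0.40, a_32 = 640/1600 = 0.40
  a_13 = 198/1320 = 0.15, a_23 = 396/1320 = 0.30, a_33 = 396/1320 = 0.30
I − A =
  [   0.60    -0.10    -0.15]
  [  -0.40     0.60    -0.30]
  [  -0.10    -0.40     0.70]
Cofactors of I−A, C_ij = (−1)^(i+j)·(minor ij) (rows/columns in the sector order above):
  C_11 = (0.60)(0.70) − (-0.30)(-0.40) = 0.3000
  C_12 = −[(-0.40)(0.70) − (-0.30)(-0.10)] = 0.3100
  C_13 = (-0.40)(-0.40) − (0.60)(-0.10) = 0.2200
  C_21 = −[(-0.10)(0.70) − (-0.15)(-0.40)] = 0.1300
  C_22 = (0.60)(0.70) − (-0.15)(-0.10) = 0.4050
  C_23 = −[(0.60)(-0.40) − (-0.10)(-0.10)] = 0.2500
  C_31 = (-0.10)(-0.30) − (-0.15)(0.60) = 0.1200
  C_32 = −[(0.60)(-0.30) − (-0.15)(-0.40)] = 0.2400
  C_33 = (0.60)(0.60) − (-0.10)(-0.40) = 0.3200
det(I−A) = Σ_j (I−A)_1j·C_1j = (0.60)(0.3000) + (-0.10)(0.3100) + (-0.15)(0.2200) = 0.1160
adj(I−A) = Cᵀ =
  [ 0.3000   0.1300   0.1200]
  [ 0.3100   0.4050   0.2400]
  [ 0.2200   0.2500   0.3200]
(I − A)⁻¹ = adj(I−A) / det(I−A) ≈
  [   2.5862     1.1207     1.0345]
  [   2.6724     3.4914     2.0690]
  [   1.8966     2.1552     2.7586]
Δx = (I − A)⁻¹ Δd with Δd having +100 in the Construction component and 0 elsewhere.
So Δx_2 = L_21 · (+100), where L_21 = adj(I−A)_21 / det(I−A) = 0.3100 / 0.1160.
Δx_2 = 0.3100 × (+100) / 0.1160 = 31.00 / 0.1160 ≈ 267.24.

Δx_2 = 267.24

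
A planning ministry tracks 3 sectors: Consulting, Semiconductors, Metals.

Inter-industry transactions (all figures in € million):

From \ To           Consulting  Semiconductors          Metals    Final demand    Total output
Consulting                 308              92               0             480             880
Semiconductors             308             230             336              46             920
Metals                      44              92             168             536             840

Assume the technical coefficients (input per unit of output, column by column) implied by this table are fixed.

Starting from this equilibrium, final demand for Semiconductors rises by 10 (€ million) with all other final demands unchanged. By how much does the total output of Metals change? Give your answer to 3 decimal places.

Technical coefficients a_ij = z_ij / X_j:
  a_11 = 308/880 = 0.35, a_21 = 308/880 = 0.35, a_31 = 44/880 = 0.05
  a_12 = 92/920 = 0.10, a_22 = 230/920 = 0.25, a_32 = 92/920 = 0.10
  a_13 = 0/840 = 0.00, a_23 = 336/840 = 0.40, a_33 = 168/840 = 0.20
I − A =
  [   0.65    -0.10     0.00]
  [  -0.35     0.75    -0.40]
  [  -0.05    -0.10     0.80]
Cofactors of I−A, C_ij = (−1)^(i+j)·(minor ij) (rows/columns in the sector order above):
  C_11 = (0.75)(0.80) − (-0.40)(-0.10) = 0.5600
  C_12 = −[(-0.35)(0.80) − (-0.40)(-0.05)] = 0.3000
  C_13 = (-0.35)(-0.10) − (0.75)(-0.05) = 0.0725
  C_21 = −[(-0.10)(0.80) − (0.00)(-0.10)] = 0.0800
  C_22 = (0.65)(0.80) − (0.00)(-0.05) = 0.5200
  C_23 = −[(0.65)(-0.10) − (-0.10)(-0.05)] = 0.0700
  C_31 = (-0.10)(-0.40) − (0.00)(0.75) = 0.0400
  C_32 = −[(0.65)(-0.40) − (0.00)(-0.35)] = 0.2600
  C_33 = (0.65)(0.75) − (-0.10)(-0.35) = 0.4525
det(I−A) = Σ_j (I−A)_1j·C_1j = (0.65)(0.5600) + (-0.10)(0.3000) + (0.00)(0.0725) = 0.3340
adj(I−A) = Cᵀ =
  [ 0.5600   0.0800   0.0400]
  [ 0.3000   0.5200   0.2600]
  [ 0.0725   0.0700   0.4525]
(I − A)⁻¹ = adj(I−A) / det(I−A) ≈
  [   1.6766     0.2395     0.1198]
  [   0.8982     1.5569     0.7784]
  [   0.2171     0.2096     1.3548]
Δx = (I − A)⁻¹ Δd with Δd having +10 in the Semiconductors component and 0 elsewhere.
So Δx_3 = L_32 · (+10), where L_32 = adj(I−A)_32 / det(I−A) = 0.0700 / 0.3340.
Δx_3 = 0.0700 × (+10) / 0.3340 = 0.70 / 0.3340 ≈ 2.096.

Δx_3 = 2.096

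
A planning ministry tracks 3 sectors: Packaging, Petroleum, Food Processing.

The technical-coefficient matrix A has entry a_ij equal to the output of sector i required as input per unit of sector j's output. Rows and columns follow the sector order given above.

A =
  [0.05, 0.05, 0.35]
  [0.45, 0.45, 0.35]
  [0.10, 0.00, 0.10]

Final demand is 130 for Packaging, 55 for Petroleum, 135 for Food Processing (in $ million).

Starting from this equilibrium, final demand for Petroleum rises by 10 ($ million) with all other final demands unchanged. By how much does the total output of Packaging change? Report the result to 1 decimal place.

Δx_1 = 1.0

I − A =
  [   0.95    -0.05    -0.35]
  [  -0.45     0.55    -0.35]
  [  -0.10     0.00     0.90]
Cofactors of I−A, C_ij = (−1)^(i+j)·(minor ij) (rows/columns in the sector order above):
  C_11 = (0.55)(0.90) − (-0.35)(0.00) = 0.4950
  C_12 = −[(-0.45)(0.90) − (-0.35)(-0.10)] = 0.4400
  C_13 = (-0.45)(0.00) − (0.55)(-0.10) = 0.0550
  C_21 = −[(-0.05)(0.90) − (-0.35)(0.00)] = 0.0450
  C_22 = (0.95)(0.90) − (-0.35)(-0.10) = 0.8200
  C_23 = −[(0.95)(0.00) − (-0.05)(-0.10)] = 0.0050
  C_31 = (-0.05)(-0.35) − (-0.35)(0.55) = 0.2100
  C_32 = −[(0.95)(-0.35) − (-0.35)(-0.45)] = 0.4900
  C_33 = (0.95)(0.55) − (-0.05)(-0.45) = 0.5000
det(I−A) = Σ_j (I−A)_1j·C_1j = (0.95)(0.4950) + (-0.05)(0.4400) + (-0.35)(0.0550) = 0.4290
adj(I−A) = Cᵀ =
  [ 0.4950   0.0450   0.2100]
  [ 0.4400   0.8200   0.4900]
  [ 0.0550   0.0050   0.5000]
(I − A)⁻¹ = adj(I−A) / det(I−A) ≈
  [   1.1538     0.1049     0.4895]
  [   1.0256     1.9114     1.1422]
  [   0.1282     0.0117     1.1655]
Δx = (I − A)⁻¹ Δd with Δd having +10 in the Petroleum component and 0 elsewhere.
So Δx_1 = L_12 · (+10), where L_12 = adj(I−A)_12 / det(I−A) = 0.0450 / 0.4290.
Δx_1 = 0.0450 × (+10) / 0.4290 = 0.45 / 0.4290 ≈ 1.0.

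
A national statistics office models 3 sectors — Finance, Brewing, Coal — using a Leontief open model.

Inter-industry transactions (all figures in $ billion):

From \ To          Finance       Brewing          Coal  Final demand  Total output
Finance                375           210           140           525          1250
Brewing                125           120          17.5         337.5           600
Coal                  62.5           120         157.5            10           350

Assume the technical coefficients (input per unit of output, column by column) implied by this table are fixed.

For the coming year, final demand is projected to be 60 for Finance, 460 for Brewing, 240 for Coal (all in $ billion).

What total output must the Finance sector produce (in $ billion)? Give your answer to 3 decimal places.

Technical coefficients a_ij = z_ij / X_j:
  a_FF = 375/1250 = 0.30, a_BF = 125/1250 = 0.10, a_CF = 62.5/1250 = 0.05
  a_FB = 210/600 = 0.35, a_BB = 120/600 = 0.20, a_CB = 120/600 = 0.20
  a_FC = 140/350 = 0.40, a_BC = 17.5/350 = 0.05, a_CC = 157.5/350 = 0.45
I − A =
  [   0.70    -0.35    -0.40]
  [  -0.10     0.80    -0.05]
  [  -0.05    -0.20     0.55]
Cofactors of I−A, C_ij = (−1)^(i+j)·(minor ij) (rows/columns in the sector order above):
  C_11 = (0.80)(0.55) − (-0.05)(-0.20) = 0.4300
  C_12 = −[(-0.10)(0.55) − (-0.05)(-0.05)] = 0.0575
  C_13 = (-0.10)(-0.20) − (0.80)(-0.05) = 0.0600
  C_21 = −[(-0.35)(0.55) − (-0.40)(-0.20)] = 0.2725
  C_22 = (0.70)(0.55) − (-0.40)(-0.05) = 0.3650
  C_23 = −[(0.70)(-0.20) − (-0.35)(-0.05)] = 0.1575
  C_31 = (-0.35)(-0.05) − (-0.40)(0.80) = 0.3375
  C_32 = −[(0.70)(-0.05) − (-0.40)(-0.10)] = 0.0750
  C_33 = (0.70)(0.80) − (-0.35)(-0.10) = 0.5250
det(I−A) = Σ_j (I−A)_1j·C_1j = (0.70)(0.4300) + (-0.35)(0.0575) + (-0.40)(0.0600) = 0.256875
adj(I−A) = Cᵀ =
  [ 0.4300   0.2725   0.3375]
  [ 0.0575   0.3650   0.0750]
  [ 0.0600   0.1575   0.5250]
(I − A)⁻¹ = adj(I−A) / det(I−A) ≈
  [   1.6740     1.0608     1.3139]
  [   0.2238     1.4209     0.2920]
  [   0.2336     0.6131     2.0438]
x = (I − A)⁻¹ d = adj(I−A)·d / det(I−A), with det(I−A) = 0.256875:
  x_F = (0.4300·60 + 0.2725·460 + 0.3375·240) / 0.256875 = 232.15 / 0.256875 ≈ 903.747
  x_B = (0.0575·60 + 0.3650·460 + 0.0750·240) / 0.256875 = 189.35 / 0.256875 ≈ 737.129
  x_C = (0.0600·60 + 0.1575·460 + 0.5250·240) / 0.256875 = 202.05 / 0.256875 ≈ 786.569

x_F = 903.747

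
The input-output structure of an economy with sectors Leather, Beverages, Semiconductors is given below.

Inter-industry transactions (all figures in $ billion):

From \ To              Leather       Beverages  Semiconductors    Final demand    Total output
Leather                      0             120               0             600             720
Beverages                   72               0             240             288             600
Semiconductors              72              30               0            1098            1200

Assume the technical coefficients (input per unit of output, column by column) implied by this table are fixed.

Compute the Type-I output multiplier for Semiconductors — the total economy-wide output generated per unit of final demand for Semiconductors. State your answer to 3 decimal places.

m_S = 1.263

Technical coefficients a_ij = z_ij / X_j:
  a_LL = 0/720 = 0.00, a_BL = 72/720 = 0.10, a_SL = 72/720 = 0.10
  a_LB = 120/600 = 0.20, a_BB = 0/600 = 0.00, a_SB = 30/600 = 0.05
  a_LS = 0/1200 = 0.00, a_BS = 240/1200 = 0.20, a_SS = 0/1200 = 0.00
I − A =
  [   1.00    -0.20     0.00]
  [  -0.10     1.00    -0.20]
  [  -0.10    -0.05     1.00]
Cofactors of I−A, C_ij = (−1)^(i+j)·(minor ij) (rows/columns in the sector order above):
  C_11 = (1.00)(1.00) − (-0.20)(-0.05) = 0.9900
  C_12 = −[(-0.10)(1.00) − (-0.20)(-0.10)] = 0.1200
  C_13 = (-0.10)(-0.05) − (1.00)(-0.10) = 0.1050
  C_21 = −[(-0.20)(1.00) − (0.00)(-0.05)] = 0.2000
  C_22 = (1.00)(1.00) − (0.00)(-0.10) = 1.0000
  C_23 = −[(1.00)(-0.05) − (-0.20)(-0.10)] = 0.0700
  C_31 = (-0.20)(-0.20) − (0.00)(1.00) = 0.0400
  C_32 = −[(1.00)(-0.20) − (0.00)(-0.10)] = 0.2000
  C_33 = (1.00)(1.00) − (-0.20)(-0.10) = 0.9800
det(I−A) = Σ_j (I−A)_1j·C_1j = (1.00)(0.9900) + (-0.20)(0.1200) + (0.00)(0.1050) = 0.9660
adj(I−A) = Cᵀ =
  [ 0.9900   0.2000   0.0400]
  [ 0.1200   1.0000   0.2000]
  [ 0.1050   0.0700   0.9800]
(I − A)⁻¹ = adj(I−A) / det(I−A) ≈
  [   1.0248     0.2070     0.0414]
  [   0.1242     1.0352     0.2070]
  [   0.1087     0.0725     1.0145]
The output multiplier for sector j is the column-j sum of the Leontief inverse (I − A)⁻¹ = adj(I−A) / det(I−A).
Column S of adj(I−A): (0.0400, 0.2000, 0.9800); det(I−A) = 0.9660.
m_S = (0.0400 + 0.2000 + 0.9800) / 0.9660 = 1.22 / 0.9660 ≈ 1.263.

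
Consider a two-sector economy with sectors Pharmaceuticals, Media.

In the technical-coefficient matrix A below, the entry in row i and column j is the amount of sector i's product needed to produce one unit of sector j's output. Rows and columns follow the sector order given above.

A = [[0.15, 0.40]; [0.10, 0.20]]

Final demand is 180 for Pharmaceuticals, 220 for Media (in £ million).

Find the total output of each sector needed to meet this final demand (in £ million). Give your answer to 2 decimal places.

x_P = 362.50, x_M = 320.31

I − A =
  [   0.85    -0.40]
  [  -0.10     0.80]
det(I−A) = (0.85)(0.80) − (-0.40)(-0.10) = 0.6400
adj(I−A) = [[0.80, 0.40], [0.10, 0.85]]
(I − A)⁻¹ = adj(I−A) / det(I−A) ≈
  [   1.2500     0.6250]
  [   0.1563     1.3281]
x = (I − A)⁻¹ d = adj(I−A)·d / det(I−A), with det(I−A) = 0.6400:
  x_P = (0.80·180 + 0.40·220) / 0.6400 = 232.00 / 0.6400 = 362.50
  x_M = (0.10·180 + 0.85·220) / 0.6400 = 205.00 / 0.6400 ≈ 320.31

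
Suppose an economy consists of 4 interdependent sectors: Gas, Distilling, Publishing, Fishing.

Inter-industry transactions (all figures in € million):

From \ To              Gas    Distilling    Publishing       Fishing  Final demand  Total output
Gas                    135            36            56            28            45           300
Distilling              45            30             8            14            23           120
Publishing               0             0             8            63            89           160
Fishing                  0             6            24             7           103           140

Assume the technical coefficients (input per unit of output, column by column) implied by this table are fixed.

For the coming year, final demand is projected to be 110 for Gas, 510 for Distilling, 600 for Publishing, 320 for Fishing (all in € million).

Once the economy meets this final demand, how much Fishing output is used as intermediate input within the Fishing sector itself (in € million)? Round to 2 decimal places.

Technical coefficients a_ij = z_ij / X_j:
  a_11 = 135/300 = 0.45, a_21 = 45/300 = 0.15, a_31 = 0/300 = 0.00, a_41 = 0/300 = 0.00
  a_12 = 36/120 = 0.30, a_22 = 30/120 = 0.25, a_32 = 0/120 = 0.00, a_42 = 6/120 = 0.05
  a_13 = 56/160 = 0.35, a_23 = 8/160 = 0.05, a_33 = 8/160 = 0.05, a_43 = 24/160 = 0.15
  a_14 = 28/140 = 0.20, a_24 = 14/140 = 0.10, a_34 = 63/140 = 0.45, a_44 = 7/140 = 0.05
I − A =
  [   0.55    -0.30    -0.35    -0.20]
  [  -0.15     0.75    -0.05    -0.10]
  [   0.00     0.00     0.95    -0.45]
  [   0.00    -0.05    -0.15     0.95]
Compute the cofactors C_ij = (−1)^(i+j)·(3×3 minor ij) of I−A; the adjugate is their transpose:
adj(I−A) = Cᵀ =
  [ 0.620375   0.267875   0.289375   0.295875]
  [ 0.125250   0.459250   0.088750   0.116750]
  [ 0.003375   0.012375   0.344875   0.165375]
  [ 0.007125   0.026125   0.059125   0.349125]
det(I−A) = Σ_j (I−A)_1j·C_1j = (0.55)(0.620375) + (-0.30)(0.125250) + (-0.35)(0.003375) + (-0.20)(0.007125) = 0.301025
(I − A)⁻¹ = adj(I−A) / det(I−A) ≈
  [   2.0609     0.8899     0.9613     0.9829]
  [   0.4161     1.5256     0.2948     0.3878]
  [   0.0112     0.0411     1.1457     0.5494]
  [   0.0237     0.0868     0.1964     1.1598]
First solve x = (I − A)⁻¹ d = adj(I−A)·d / det(I−A); in particular x_4 = (0.007125·110 + 0.026125·510 + 0.059125·600 + 0.349125·320) / 0.301025 = 161.3025 / 0.301025 ≈ 535.8442.
Intermediate flow from 4 to 4: z_44 = a_44 · x_4 = 0.05 × 161.3025 / 0.301025 = 8.065125 / 0.301025 ≈ 26.79.

z_44 = 26.79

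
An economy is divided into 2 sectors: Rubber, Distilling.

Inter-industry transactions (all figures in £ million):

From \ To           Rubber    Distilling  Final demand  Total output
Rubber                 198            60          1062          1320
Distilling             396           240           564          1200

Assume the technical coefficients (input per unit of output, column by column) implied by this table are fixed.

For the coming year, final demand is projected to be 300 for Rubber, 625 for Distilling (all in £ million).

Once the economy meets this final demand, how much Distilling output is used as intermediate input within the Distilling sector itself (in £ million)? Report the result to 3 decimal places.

Technical coefficients a_ij = z_ij / X_j:
  a_11 = 198/1320 = 0.15, a_21 = 396/1320 = 0.30
  a_12 = 60/1200 = 0.05, a_22 = 240/1200 = 0.20
I − A =
  [   0.85    -0.05]
  [  -0.30     0.80]
det(I−A) = (0.85)(0.80) − (-0.05)(-0.30) = 0.6650
adj(I−A) = [[0.80, 0.05], [0.30, 0.85]]
(I − A)⁻¹ = adj(I−A) / det(I−A) ≈
  [   1.2030     0.0752]
  [   0.4511     1.2782]
First solve x = (I − A)⁻¹ d = adj(I−A)·d / det(I−A); in particular x_2 = (0.30·300 + 0.85·625) / 0.6650 = 621.25 / 0.6650 ≈ 934.21053.
Intermediate flow from 2 to 2: z_22 = a_22 · x_2 = 0.20 × 621.25 / 0.6650 = 124.25 / 0.6650 ≈ 186.842.

z_22 = 186.842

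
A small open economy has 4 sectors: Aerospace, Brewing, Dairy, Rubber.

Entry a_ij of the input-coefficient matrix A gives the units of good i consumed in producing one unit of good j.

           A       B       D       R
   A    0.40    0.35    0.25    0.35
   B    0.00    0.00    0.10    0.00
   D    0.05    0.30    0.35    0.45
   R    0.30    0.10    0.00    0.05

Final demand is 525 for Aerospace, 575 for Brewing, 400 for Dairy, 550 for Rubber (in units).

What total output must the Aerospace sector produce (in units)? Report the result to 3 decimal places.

I − A =
  [   0.60    -0.35    -0.25    -0.35]
  [   0.00     1.00    -0.10     0.00]
  [  -0.05    -0.30     0.65    -0.45]
  [  -0.30    -0.10     0.00     0.95]
Compute the cofactors C_ij = (−1)^(i+j)·(3×3 minor ij) of I−A; the adjugate is their transpose:
adj(I−A) = Cᵀ =
  [ 0.584500   0.321375   0.274250   0.345250]
  [ 0.018250   0.256625   0.046500   0.028750]
  [ 0.182500   0.232125   0.465000   0.287500]
  [ 0.186500   0.128500   0.091500   0.357750]
det(I−A) = Σ_j (I−A)_1j·C_1j = (0.60)(0.584500) + (-0.35)(0.018250) + (-0.25)(0.182500) + (-0.35)(0.186500) = 0.2334125
(I − A)⁻¹ = adj(I−A) / det(I−A) ≈
  [   2.5042     1.3769     1.1750     1.4791]
  [   0.0782     1.0994     0.1992     0.1232]
  [   0.7819     0.9945     1.9922     1.2317]
  [   0.7990     0.5505     0.3920     1.5327]
x = (I − A)⁻¹ d = adj(I−A)·d / det(I−A), with det(I−A) = 0.2334125:
  x_A = (0.584500·525 + 0.321375·575 + 0.274250·400 + 0.345250·550) / 0.2334125 = 791.240625 / 0.2334125 ≈ 3389.881
  x_B = (0.018250·525 + 0.256625·575 + 0.046500·400 + 0.028750·550) / 0.2334125 = 191.553125 / 0.2334125 ≈ 820.664
  x_D = (0.182500·525 + 0.232125·575 + 0.465000·400 + 0.287500·550) / 0.2334125 = 573.409375 / 0.2334125 ≈ 2456.635
  x_R = (0.186500·525 + 0.128500·575 + 0.091500·400 + 0.357750·550) / 0.2334125 = 405.1625 / 0.2334125 ≈ 1735.822

x_A = 3389.881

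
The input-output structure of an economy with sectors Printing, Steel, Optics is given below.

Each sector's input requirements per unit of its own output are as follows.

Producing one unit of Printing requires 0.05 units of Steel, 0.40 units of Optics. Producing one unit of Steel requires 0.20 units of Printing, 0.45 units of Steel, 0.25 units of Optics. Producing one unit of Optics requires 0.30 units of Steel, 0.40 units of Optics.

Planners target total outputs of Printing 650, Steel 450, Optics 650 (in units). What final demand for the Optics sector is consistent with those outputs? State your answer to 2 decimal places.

d_O = 17.50

I − A =
  [   1.00    -0.20     0.00]
  [  -0.05     0.55    -0.30]
  [  -0.40    -0.25     0.60]
d = (I − A) x:
  d_P = (+1.00)·650 + (-0.20)·450 + (+0.00)·650 = 560.00
  d_S = (-0.05)·650 + (+0.55)·450 + (-0.30)·650 = 20.00
  d_O = (-0.40)·650 + (-0.25)·450 + (+0.60)·650 = 17.50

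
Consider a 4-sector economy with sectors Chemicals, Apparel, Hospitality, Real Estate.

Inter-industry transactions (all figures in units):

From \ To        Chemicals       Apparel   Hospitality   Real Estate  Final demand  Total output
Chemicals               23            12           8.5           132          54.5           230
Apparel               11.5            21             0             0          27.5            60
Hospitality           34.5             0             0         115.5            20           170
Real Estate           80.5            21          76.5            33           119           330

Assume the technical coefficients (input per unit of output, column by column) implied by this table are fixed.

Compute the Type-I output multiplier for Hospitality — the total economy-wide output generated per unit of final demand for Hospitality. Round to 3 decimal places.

m_3 = 2.801

Technical coefficients a_ij = z_ij / X_j:
  a_11 = 23/230 = 0.10, a_21 = 11.5/230 = 0.05, a_31 = 34.5/230 = 0.15, a_41 = 80.5/230 = 0.35
  a_12 = 12/60 = 0.20, a_22 = 21/60 = 0.35, a_32 = 0/60 = 0.00, a_42 = 21/60 = 0.35
  a_13 = 8.5/170 = 0.05, a_23 = 0/170 = 0.00, a_33 = 0/170 = 0.00, a_43 = 76.5/170 = 0.45
  a_14 = 132/330 = 0.40, a_24 = 0/330 = 0.00, a_34 = 115.5/330 = 0.35, a_44 = 33/330 = 0.10
I − A =
  [   0.90    -0.20    -0.05    -0.40]
  [  -0.05     0.65     0.00     0.00]
  [  -0.15     0.00     1.00    -0.35]
  [  -0.35    -0.35    -0.45     0.90]
Compute the cofactors C_ij = (−1)^(i+j)·(3×3 minor ij) of I−A; the adjugate is their transpose:
adj(I−A) = Cᵀ =
  [ 0.482625   0.294625   0.146250   0.271375]
  [ 0.037125   0.488375   0.011250   0.020875]
  [ 0.173500   0.182750   0.419500   0.240250]
  [ 0.288875   0.395875   0.271000   0.570125]
det(I−A) = Σ_j (I−A)_1j·C_1j = (0.90)(0.482625) + (-0.20)(0.037125) + (-0.05)(0.173500) + (-0.40)(0.288875) = 0.3027125
(I − A)⁻¹ = adj(I−A) / det(I−A) ≈
  [   1.5943     0.9733     0.4831     0.8965]
  [   0.1226     1.6133     0.0372     0.0690]
  [   0.5732     0.6037     1.3858     0.7937]
  [   0.9543     1.3078     0.8952     1.8834]
The output multiplier for sector j is the column-j sum of the Leontief inverse (I − A)⁻¹ = adj(I−A) / det(I−A).
Column 3 of adj(I−A): (0.146250, 0.011250, 0.419500, 0.271000); det(I−A) = 0.3027125.
m_3 = (0.146250 + 0.011250 + 0.419500 + 0.271000) / 0.3027125 = 0.848 / 0.3027125 ≈ 2.801.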